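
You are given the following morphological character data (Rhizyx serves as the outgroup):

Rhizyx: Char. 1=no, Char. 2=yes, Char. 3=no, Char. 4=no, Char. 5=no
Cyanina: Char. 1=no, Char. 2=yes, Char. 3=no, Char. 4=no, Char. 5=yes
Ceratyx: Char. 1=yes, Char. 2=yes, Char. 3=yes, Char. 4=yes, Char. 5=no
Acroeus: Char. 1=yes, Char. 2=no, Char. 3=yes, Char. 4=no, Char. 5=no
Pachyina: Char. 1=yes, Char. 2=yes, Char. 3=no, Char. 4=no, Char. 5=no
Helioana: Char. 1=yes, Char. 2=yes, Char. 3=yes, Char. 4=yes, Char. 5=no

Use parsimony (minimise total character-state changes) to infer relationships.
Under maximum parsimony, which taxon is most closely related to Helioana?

Character polarity is set by the outgroup: the derived state is whichever differs from the outgroup's state, so for Char. 2 the derived state is 'no', and for the remaining characters it is 'yes'.
Char. 1: derived state 'yes' in Acroeus, Ceratyx, Helioana, and Pachyina only — synapomorphy for {Acroeus, Ceratyx, Helioana, Pachyina}.
Char. 2 (derived state 'no') is unique to Acroeus (autapomorphy; uninformative for grouping).
Char. 3: derived state 'yes' in Acroeus, Ceratyx, and Helioana only — synapomorphy for {Acroeus, Ceratyx, Helioana}.
Char. 4 (derived state 'yes') is shared by Ceratyx and Helioana — a synapomorphy uniting that clade.
Char. 5: derived state 'yes' in Cyanina only — an autapomorphy, so it tells us nothing about relationships among taxa.
Most parsimonious ingroup topology: (Cyanina,(((Ceratyx,Helioana),Acroeus),Pachyina)).
Helioana and Ceratyx form a cherry on this tree, so they are sister taxa.

Ceratyx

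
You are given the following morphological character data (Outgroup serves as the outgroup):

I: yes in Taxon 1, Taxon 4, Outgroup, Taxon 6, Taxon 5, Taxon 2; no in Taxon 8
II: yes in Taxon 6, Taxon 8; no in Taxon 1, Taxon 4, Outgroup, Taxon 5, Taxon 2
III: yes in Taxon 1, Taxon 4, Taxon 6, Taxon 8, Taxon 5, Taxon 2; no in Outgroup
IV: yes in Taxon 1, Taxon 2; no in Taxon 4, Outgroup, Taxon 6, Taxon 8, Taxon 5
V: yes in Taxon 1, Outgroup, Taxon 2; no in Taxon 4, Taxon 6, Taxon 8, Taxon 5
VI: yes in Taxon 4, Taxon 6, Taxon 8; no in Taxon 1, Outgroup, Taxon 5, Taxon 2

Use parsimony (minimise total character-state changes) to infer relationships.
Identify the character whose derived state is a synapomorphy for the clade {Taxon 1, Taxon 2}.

IV

Character polarity is set by the outgroup: the derived state is whichever differs from the outgroup's state, so for I, V the derived state is 'no', and for the remaining characters it is 'yes'.
I (derived state 'no') is unique to Taxon 8 (autapomorphy; uninformative for grouping).
Only Taxon 6 and Taxon 8 show the derived state 'yes' for II, supporting them as a clade.
III (derived state 'yes') is shared by all ingroup taxa — unites the whole ingroup.
IV: derived state 'yes' in Taxon 1 and Taxon 2 only — synapomorphy for {Taxon 1, Taxon 2}.
V: derived state 'no' in Taxon 4, Taxon 5, Taxon 6, and Taxon 8 only — synapomorphy for {Taxon 4, Taxon 5, Taxon 6, Taxon 8}.
VI: derived state 'yes' in Taxon 4, Taxon 6, and Taxon 8 only — synapomorphy for {Taxon 4, Taxon 6, Taxon 8}.
Most parsimonious ingroup topology: ((Taxon 5,(Taxon 4,(Taxon 8,Taxon 6))),(Taxon 2,Taxon 1)).
The clade {Taxon 1, Taxon 2} is supported by IV: its derived state 'yes' occurs in exactly those taxa and in no other taxon (including the outgroup).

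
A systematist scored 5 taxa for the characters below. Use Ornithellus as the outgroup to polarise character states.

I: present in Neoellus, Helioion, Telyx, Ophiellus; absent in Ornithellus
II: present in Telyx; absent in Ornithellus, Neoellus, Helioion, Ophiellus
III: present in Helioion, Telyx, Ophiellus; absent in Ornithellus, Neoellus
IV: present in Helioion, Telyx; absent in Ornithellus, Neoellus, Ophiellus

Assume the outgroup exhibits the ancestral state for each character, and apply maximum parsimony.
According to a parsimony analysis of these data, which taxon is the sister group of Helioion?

Telyx

The outgroup has state 'absent' for every character, so 'present' is the derived state throughout.
All ingroup taxa share the derived state 'present' for I; it defines the ingroup but does not resolve relationships within it.
II: derived state 'present' in Telyx only — an autapomorphy, so it tells us nothing about relationships among taxa.
III (derived state 'present') is shared by Helioion, Ophiellus, and Telyx — a synapomorphy uniting that clade.
Only Helioion and Telyx show the derived state 'present' for IV, supporting them as a clade.
Most parsimonious ingroup topology: (Neoellus,((Helioion,Telyx),Ophiellus)).
Helioion and Telyx form a cherry on this tree, so they are sister taxa.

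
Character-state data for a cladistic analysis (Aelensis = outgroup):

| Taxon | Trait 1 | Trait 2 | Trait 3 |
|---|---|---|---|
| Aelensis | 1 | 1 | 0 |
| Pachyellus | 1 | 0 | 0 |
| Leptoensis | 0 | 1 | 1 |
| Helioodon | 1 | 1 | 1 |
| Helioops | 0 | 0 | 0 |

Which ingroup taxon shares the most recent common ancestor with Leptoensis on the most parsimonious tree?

Character polarity is set by the outgroup: the derived state is whichever differs from the outgroup's state, so for Trait 1, Trait 2 the derived state is '0', and for the remaining characters it is '1'.
Trait 1 groups Helioops and Leptoensis, which is incompatible with the clades supported by the remaining characters; treating it as convergent (homoplasy) costs fewer steps than any alternative tree.
Trait 2 (derived state '0') is shared by Helioops and Pachyellus — a synapomorphy uniting that clade.
Trait 3 (derived state '1') is shared by Helioodon and Leptoensis — a synapomorphy uniting that clade.
Most parsimonious ingroup topology: ((Pachyellus,Helioops),(Leptoensis,Helioodon)).
Leptoensis and Helioodon form a cherry on this tree, so they are sister taxa.

Helioodon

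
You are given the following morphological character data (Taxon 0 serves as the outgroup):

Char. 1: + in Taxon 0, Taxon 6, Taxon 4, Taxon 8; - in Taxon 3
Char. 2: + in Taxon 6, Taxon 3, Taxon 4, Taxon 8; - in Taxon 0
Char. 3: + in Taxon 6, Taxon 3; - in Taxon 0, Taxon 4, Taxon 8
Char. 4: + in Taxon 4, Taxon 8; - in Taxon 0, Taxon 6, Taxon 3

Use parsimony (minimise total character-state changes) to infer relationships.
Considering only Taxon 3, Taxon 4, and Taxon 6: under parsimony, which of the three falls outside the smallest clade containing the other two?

Taxon 4

Character polarity is set by the outgroup: the derived state is whichever differs from the outgroup's state, so for Char. 1 the derived state is '-', and for the remaining characters it is '+'.
Char. 1 (derived state '-') is unique to Taxon 3 (autapomorphy; uninformative for grouping).
Char. 2 (derived state '+') is shared by all ingroup taxa — unites the whole ingroup.
Char. 3 (derived state '+') is shared by Taxon 3 and Taxon 6 — a synapomorphy uniting that clade.
Only Taxon 4 and Taxon 8 show the derived state '+' for Char. 4, supporting them as a clade.
Most parsimonious ingroup topology: ((Taxon 4,Taxon 8),(Taxon 6,Taxon 3)).
Taxon 6 and Taxon 3 share a more recent common ancestor with each other than either does with Taxon 4, so Taxon 4 is the least closely related of the three.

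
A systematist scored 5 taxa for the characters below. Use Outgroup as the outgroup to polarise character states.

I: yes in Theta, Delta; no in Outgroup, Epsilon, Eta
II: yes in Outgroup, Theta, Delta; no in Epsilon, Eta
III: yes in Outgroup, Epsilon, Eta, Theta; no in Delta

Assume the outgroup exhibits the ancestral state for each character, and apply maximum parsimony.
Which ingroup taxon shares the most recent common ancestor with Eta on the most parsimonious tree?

Character polarity is set by the outgroup: the derived state is whichever differs from the outgroup's state, so for II, III the derived state is 'no', and for the remaining characters it is 'yes'.
I: derived state 'yes' in Delta and Theta only — synapomorphy for {Delta, Theta}.
II: derived state 'no' in Epsilon and Eta only — synapomorphy for {Epsilon, Eta}.
III: derived state 'no' in Delta only — an autapomorphy, so it tells us nothing about relationships among taxa.
Most parsimonious ingroup topology: ((Epsilon,Eta),(Theta,Delta)).
Eta and Epsilon form a cherry on this tree, so they are sister taxa.

Epsilon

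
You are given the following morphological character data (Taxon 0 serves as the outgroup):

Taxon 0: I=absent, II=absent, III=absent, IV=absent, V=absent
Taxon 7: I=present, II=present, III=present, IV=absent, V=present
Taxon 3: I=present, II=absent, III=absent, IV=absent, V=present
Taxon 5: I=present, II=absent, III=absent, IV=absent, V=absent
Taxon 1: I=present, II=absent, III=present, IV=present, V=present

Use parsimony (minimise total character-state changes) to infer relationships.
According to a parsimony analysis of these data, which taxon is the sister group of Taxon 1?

Taxon 7

The outgroup has state 'absent' for every character, so 'present' is the derived state throughout.
All ingroup taxa share the derived state 'present' for I; it defines the ingroup but does not resolve relationships within it.
II: derived state 'present' in Taxon 7 only — an autapomorphy, so it tells us nothing about relationships among taxa.
III: derived state 'present' in Taxon 1 and Taxon 7 only — synapomorphy for {Taxon 1, Taxon 7}.
IV (derived state 'present') is unique to Taxon 1 (autapomorphy; uninformative for grouping).
V (derived state 'present') is shared by Taxon 1, Taxon 3, and Taxon 7 — a synapomorphy uniting that clade.
Most parsimonious ingroup topology: (((Taxon 7,Taxon 1),Taxon 3),Taxon 5).
Taxon 1 and Taxon 7 form a cherry on this tree, so they are sister taxa.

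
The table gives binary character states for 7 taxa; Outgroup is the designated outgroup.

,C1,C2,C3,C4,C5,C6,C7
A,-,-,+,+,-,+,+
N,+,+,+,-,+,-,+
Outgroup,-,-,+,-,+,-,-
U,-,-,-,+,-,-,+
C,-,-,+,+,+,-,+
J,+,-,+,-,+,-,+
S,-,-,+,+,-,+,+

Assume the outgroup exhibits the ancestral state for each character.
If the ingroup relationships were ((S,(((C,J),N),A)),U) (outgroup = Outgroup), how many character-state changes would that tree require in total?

Map each character onto ((S,(((C,J),N),A)),U) (rooted by Outgroup) and count the minimum state changes it requires (Fitch parsimony):
C1: 2; C2: 1; C3: 1; C4: 3; C5: 2; C6: 2; C7: 1.
Total tree length = 12.

12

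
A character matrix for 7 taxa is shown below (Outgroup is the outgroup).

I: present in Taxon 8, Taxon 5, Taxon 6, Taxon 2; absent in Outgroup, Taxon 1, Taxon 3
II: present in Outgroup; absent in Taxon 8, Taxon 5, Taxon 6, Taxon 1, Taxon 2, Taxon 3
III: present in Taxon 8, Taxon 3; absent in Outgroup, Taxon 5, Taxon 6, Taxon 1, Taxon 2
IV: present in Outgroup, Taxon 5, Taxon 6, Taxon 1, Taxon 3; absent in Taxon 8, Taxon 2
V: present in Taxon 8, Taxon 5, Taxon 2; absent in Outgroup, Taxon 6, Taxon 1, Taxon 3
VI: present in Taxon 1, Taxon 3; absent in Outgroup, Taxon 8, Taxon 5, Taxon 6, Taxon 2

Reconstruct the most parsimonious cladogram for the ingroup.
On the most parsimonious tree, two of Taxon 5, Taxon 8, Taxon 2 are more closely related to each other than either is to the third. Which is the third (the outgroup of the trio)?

Taxon 5

Character polarity is set by the outgroup: the derived state is whichever differs from the outgroup's state, so for II, IV the derived state is 'absent', and for the remaining characters it is 'present'.
Only Taxon 2, Taxon 5, Taxon 6, and Taxon 8 show the derived state 'present' for I, supporting them as a clade.
II (derived state 'absent') is shared by all ingroup taxa — unites the whole ingroup.
III groups Taxon 3 and Taxon 8, which is incompatible with the clades supported by the remaining characters; treating it as convergent (homoplasy) costs fewer steps than any alternative tree.
IV (derived state 'absent') is shared by Taxon 2 and Taxon 8 — a synapomorphy uniting that clade.
V (derived state 'present') is shared by Taxon 2, Taxon 5, and Taxon 8 — a synapomorphy uniting that clade.
VI: derived state 'present' in Taxon 1 and Taxon 3 only — synapomorphy for {Taxon 1, Taxon 3}.
Most parsimonious ingroup topology: ((((Taxon 8,Taxon 2),Taxon 5),Taxon 6),(Taxon 1,Taxon 3)).
Taxon 8 and Taxon 2 share a more recent common ancestor with each other than either does with Taxon 5, so Taxon 5 is the least closely related of the three.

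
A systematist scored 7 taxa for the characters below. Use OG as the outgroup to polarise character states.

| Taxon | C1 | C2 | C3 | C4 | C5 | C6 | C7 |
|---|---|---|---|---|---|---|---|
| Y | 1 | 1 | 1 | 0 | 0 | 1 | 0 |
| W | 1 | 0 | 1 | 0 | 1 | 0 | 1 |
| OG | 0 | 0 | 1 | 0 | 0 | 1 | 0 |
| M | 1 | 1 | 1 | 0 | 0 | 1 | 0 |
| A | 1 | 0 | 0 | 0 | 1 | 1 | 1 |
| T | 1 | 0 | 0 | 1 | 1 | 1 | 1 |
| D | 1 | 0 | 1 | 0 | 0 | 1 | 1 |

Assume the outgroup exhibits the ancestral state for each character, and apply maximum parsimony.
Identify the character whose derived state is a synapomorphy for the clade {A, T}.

C3

Character polarity is set by the outgroup: the derived state is whichever differs from the outgroup's state, so for C3, C6 the derived state is '0', and for the remaining characters it is '1'.
C1 (derived state '1') is shared by all ingroup taxa — unites the whole ingroup.
Only M and Y show the derived state '1' for C2, supporting them as a clade.
C3 (derived state '0') is shared by A and T — a synapomorphy uniting that clade.
C4 (derived state '1') is unique to T (autapomorphy; uninformative for grouping).
Only A, T, and W show the derived state '1' for C5, supporting them as a clade.
C6: derived state '0' in W only — an autapomorphy, so it tells us nothing about relationships among taxa.
C7 (derived state '1') is shared by A, D, T, and W — a synapomorphy uniting that clade.
Most parsimonious ingroup topology: ((((T,A),W),D),(M,Y)).
The clade {A, T} is supported by C3: its derived state '0' occurs in exactly those taxa and in no other taxon (including the outgroup).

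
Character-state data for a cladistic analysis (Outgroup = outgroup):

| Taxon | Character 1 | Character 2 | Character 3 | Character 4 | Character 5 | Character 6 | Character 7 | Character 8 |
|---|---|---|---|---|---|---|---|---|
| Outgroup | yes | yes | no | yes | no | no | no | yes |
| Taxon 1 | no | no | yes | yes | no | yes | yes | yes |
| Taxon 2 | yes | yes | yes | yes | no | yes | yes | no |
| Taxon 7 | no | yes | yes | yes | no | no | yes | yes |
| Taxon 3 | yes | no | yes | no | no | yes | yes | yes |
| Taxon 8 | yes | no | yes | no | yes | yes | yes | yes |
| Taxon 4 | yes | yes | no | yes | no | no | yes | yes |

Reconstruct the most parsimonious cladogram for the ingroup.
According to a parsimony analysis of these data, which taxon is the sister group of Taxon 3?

Character polarity is set by the outgroup: the derived state is whichever differs from the outgroup's state, so for Character 1, Character 2, Character 4, Character 8 the derived state is 'no', and for the remaining characters it is 'yes'.
Character 1 (state 'no') occurs in Taxon 1 and Taxon 7 but conflicts with the nesting implied by the other characters — most parsimoniously interpreted as homoplasy.
Character 2: derived state 'no' in Taxon 1, Taxon 3, and Taxon 8 only — synapomorphy for {Taxon 1, Taxon 3, Taxon 8}.
Character 3: derived state 'yes' in Taxon 1, Taxon 2, Taxon 3, Taxon 7, and Taxon 8 only — synapomorphy for {Taxon 1, Taxon 2, Taxon 3, Taxon 7, Taxon 8}.
Only Taxon 3 and Taxon 8 show the derived state 'no' for Character 4, supporting them as a clade.
Character 5 (derived state 'yes') is unique to Taxon 8 (autapomorphy; uninformative for grouping).
Character 6: derived state 'yes' in Taxon 1, Taxon 2, Taxon 3, and Taxon 8 only — synapomorphy for {Taxon 1, Taxon 2, Taxon 3, Taxon 8}.
Character 7 (derived state 'yes') is shared by all ingroup taxa — unites the whole ingroup.
Character 8 (derived state 'no') is unique to Taxon 2 (autapomorphy; uninformative for grouping).
Most parsimonious ingroup topology: ((((Taxon 1,(Taxon 3,Taxon 8)),Taxon 2),Taxon 7),Taxon 4).
Taxon 3 and Taxon 8 form a cherry on this tree, so they are sister taxa.

Taxon 8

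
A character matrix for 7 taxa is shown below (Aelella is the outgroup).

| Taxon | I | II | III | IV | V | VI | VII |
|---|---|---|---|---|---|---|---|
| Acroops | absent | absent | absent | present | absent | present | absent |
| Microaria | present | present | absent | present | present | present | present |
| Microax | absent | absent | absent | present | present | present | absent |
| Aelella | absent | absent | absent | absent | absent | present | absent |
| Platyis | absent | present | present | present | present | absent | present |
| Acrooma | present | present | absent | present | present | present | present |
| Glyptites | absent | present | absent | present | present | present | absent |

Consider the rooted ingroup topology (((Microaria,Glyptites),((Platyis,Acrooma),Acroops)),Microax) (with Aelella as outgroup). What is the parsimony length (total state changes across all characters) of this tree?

Map each character onto (((Microaria,Glyptites),((Platyis,Acrooma),Acroops)),Microax) (rooted by Aelella) and count the minimum state changes it requires (Fitch parsimony):
I: 2; II: 2; III: 1; IV: 1; V: 2; VI: 1; VII: 2.
Total tree length = 11.

11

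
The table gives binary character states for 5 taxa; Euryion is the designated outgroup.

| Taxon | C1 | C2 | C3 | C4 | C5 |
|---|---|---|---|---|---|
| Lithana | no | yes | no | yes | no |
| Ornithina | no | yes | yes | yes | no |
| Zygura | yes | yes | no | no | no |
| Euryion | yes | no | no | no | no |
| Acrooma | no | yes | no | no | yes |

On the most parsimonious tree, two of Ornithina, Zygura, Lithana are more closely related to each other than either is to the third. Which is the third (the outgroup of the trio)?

Zygura

Character polarity is set by the outgroup: the derived state is whichever differs from the outgroup's state, so for C1 the derived state is 'no', and for the remaining characters it is 'yes'.
C1: derived state 'no' in Acrooma, Lithana, and Ornithina only — synapomorphy for {Acrooma, Lithana, Ornithina}.
All ingroup taxa share the derived state 'yes' for C2; it defines the ingroup but does not resolve relationships within it.
C3: derived state 'yes' in Ornithina only — an autapomorphy, so it tells us nothing about relationships among taxa.
C4: derived state 'yes' in Lithana and Ornithina only — synapomorphy for {Lithana, Ornithina}.
C5: derived state 'yes' in Acrooma only — an autapomorphy, so it tells us nothing about relationships among taxa.
Most parsimonious ingroup topology: (((Lithana,Ornithina),Acrooma),Zygura).
Lithana and Ornithina share a more recent common ancestor with each other than either does with Zygura, so Zygura is the least closely related of the three.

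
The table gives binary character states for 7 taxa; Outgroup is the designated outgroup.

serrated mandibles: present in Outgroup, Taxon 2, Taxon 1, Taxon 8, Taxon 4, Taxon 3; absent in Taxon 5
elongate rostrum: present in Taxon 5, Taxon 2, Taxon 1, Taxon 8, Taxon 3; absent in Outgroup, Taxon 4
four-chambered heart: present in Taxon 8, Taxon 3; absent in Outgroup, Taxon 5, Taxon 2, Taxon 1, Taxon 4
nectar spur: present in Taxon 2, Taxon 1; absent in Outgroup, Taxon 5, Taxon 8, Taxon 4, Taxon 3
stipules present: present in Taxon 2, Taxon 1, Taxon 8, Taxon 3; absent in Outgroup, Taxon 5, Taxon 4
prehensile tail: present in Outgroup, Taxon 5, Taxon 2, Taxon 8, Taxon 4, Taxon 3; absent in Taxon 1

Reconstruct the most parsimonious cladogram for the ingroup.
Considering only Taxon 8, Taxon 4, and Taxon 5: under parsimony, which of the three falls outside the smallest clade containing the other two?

Character polarity is set by the outgroup: the derived state is whichever differs from the outgroup's state, so for serrated mandibles, prehensile tail the derived state is 'absent', and for the remaining characters it is 'present'.
serrated mandibles (derived state 'absent') is unique to Taxon 5 (autapomorphy; uninformative for grouping).
elongate rostrum (derived state 'present') is shared by Taxon 1, Taxon 2, Taxon 3, Taxon 5, and Taxon 8 — a synapomorphy uniting that clade.
four-chambered heart (derived state 'present') is shared by Taxon 3 and Taxon 8 — a synapomorphy uniting that clade.
nectar spur (derived state 'present') is shared by Taxon 1 and Taxon 2 — a synapomorphy uniting that clade.
Only Taxon 1, Taxon 2, Taxon 3, and Taxon 8 show the derived state 'present' for stipules present, supporting them as a clade.
prehensile tail (derived state 'absent') is unique to Taxon 1 (autapomorphy; uninformative for grouping).
Most parsimonious ingroup topology: ((Taxon 5,((Taxon 2,Taxon 1),(Taxon 8,Taxon 3))),Taxon 4).
Taxon 5 and Taxon 8 share a more recent common ancestor with each other than either does with Taxon 4, so Taxon 4 is the least closely related of the three.

Taxon 4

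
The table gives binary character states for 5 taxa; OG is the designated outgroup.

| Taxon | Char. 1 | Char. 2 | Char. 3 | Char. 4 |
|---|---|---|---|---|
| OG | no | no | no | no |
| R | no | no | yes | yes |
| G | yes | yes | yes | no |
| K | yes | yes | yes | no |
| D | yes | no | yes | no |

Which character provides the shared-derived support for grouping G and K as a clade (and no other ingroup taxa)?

Char. 2

The outgroup has state 'no' for every character, so 'yes' is the derived state throughout.
Only D, G, and K show the derived state 'yes' for Char. 1, supporting them as a clade.
Only G and K show the derived state 'yes' for Char. 2, supporting them as a clade.
Char. 3 (derived state 'yes') is shared by all ingroup taxa — unites the whole ingroup.
Char. 4: derived state 'yes' in R only — an autapomorphy, so it tells us nothing about relationships among taxa.
Most parsimonious ingroup topology: (R,((G,K),D)).
The clade {G, K} is supported by Char. 2: its derived state 'yes' occurs in exactly those taxa and in no other taxon (including the outgroup).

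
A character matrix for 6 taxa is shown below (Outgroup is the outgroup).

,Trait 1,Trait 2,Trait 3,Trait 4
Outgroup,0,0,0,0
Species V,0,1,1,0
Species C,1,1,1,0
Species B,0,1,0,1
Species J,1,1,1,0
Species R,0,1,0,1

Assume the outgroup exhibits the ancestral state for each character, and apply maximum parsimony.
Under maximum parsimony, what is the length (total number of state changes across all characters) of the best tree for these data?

4

The outgroup has state '0' for every character, so '1' is the derived state throughout.
Trait 1: derived state '1' in Species C and Species J only — synapomorphy for {Species C, Species J}.
Trait 2 (derived state '1') is shared by all ingroup taxa — unites the whole ingroup.
Trait 3: derived state '1' in Species C, Species J, and Species V only — synapomorphy for {Species C, Species J, Species V}.
Trait 4 (derived state '1') is shared by Species B and Species R — a synapomorphy uniting that clade.
Most parsimonious ingroup topology: ((Species V,(Species C,Species J)),(Species B,Species R)).
Changes per character on this tree: Trait 1: 1; Trait 2: 1; Trait 3: 1; Trait 4: 1.
Total = 4.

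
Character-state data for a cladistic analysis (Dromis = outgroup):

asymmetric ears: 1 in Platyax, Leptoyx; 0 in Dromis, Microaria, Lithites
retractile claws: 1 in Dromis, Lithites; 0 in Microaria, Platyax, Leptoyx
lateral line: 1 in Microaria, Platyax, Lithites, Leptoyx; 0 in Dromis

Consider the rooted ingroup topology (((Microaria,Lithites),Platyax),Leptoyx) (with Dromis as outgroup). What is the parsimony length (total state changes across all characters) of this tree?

5

Map each character onto (((Microaria,Lithites),Platyax),Leptoyx) (rooted by Dromis) and count the minimum state changes it requires (Fitch parsimony):
asymmetric ears: 2; retractile claws: 2; lateral line: 1.
Total tree length = 5.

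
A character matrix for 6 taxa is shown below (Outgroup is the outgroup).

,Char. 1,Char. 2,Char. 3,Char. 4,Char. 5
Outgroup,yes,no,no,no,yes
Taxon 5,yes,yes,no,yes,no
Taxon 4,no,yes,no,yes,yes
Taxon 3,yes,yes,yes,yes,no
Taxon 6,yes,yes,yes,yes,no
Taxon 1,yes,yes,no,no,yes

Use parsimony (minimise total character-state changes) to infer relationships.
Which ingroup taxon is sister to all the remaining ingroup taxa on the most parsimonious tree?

Character polarity is set by the outgroup: the derived state is whichever differs from the outgroup's state, so for Char. 1, Char. 5 the derived state is 'no', and for the remaining characters it is 'yes'.
Char. 1 (derived state 'no') is unique to Taxon 4 (autapomorphy; uninformative for grouping).
All ingroup taxa share the derived state 'yes' for Char. 2; it defines the ingroup but does not resolve relationships within it.
Char. 3 (derived state 'yes') is shared by Taxon 3 and Taxon 6 — a synapomorphy uniting that clade.
Char. 4 (derived state 'yes') is shared by Taxon 3, Taxon 4, Taxon 5, and Taxon 6 — a synapomorphy uniting that clade.
Char. 5: derived state 'no' in Taxon 3, Taxon 5, and Taxon 6 only — synapomorphy for {Taxon 3, Taxon 5, Taxon 6}.
Most parsimonious ingroup topology: (((Taxon 5,(Taxon 3,Taxon 6)),Taxon 4),Taxon 1).
Taxon 1 is sister to the clade containing all other ingroup taxa, so it is the earliest-diverging (most basal) ingroup lineage.

Taxon 1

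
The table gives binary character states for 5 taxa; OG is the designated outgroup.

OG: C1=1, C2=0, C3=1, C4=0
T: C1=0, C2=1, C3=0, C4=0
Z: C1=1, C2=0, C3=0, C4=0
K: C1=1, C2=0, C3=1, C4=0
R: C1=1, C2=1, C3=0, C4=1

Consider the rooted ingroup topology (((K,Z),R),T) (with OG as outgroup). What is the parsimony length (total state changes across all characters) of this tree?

6

Map each character onto (((K,Z),R),T) (rooted by OG) and count the minimum state changes it requires (Fitch parsimony):
C1: 1; C2: 2; C3: 2; C4: 1.
Total tree length = 6.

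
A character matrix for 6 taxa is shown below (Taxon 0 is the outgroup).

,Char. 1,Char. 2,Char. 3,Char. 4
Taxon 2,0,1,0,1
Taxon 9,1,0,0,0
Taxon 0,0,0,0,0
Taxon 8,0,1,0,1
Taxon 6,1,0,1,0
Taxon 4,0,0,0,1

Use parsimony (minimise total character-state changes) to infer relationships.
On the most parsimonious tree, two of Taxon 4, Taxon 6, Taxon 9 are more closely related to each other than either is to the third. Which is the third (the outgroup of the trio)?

The outgroup has state '0' for every character, so '1' is the derived state throughout.
Char. 1: derived state '1' in Taxon 6 and Taxon 9 only — synapomorphy for {Taxon 6, Taxon 9}.
Only Taxon 2 and Taxon 8 show the derived state '1' for Char. 2, supporting them as a clade.
Char. 3: derived state '1' in Taxon 6 only — an autapomorphy, so it tells us nothing about relationships among taxa.
Only Taxon 2, Taxon 4, and Taxon 8 show the derived state '1' for Char. 4, supporting them as a clade.
Most parsimonious ingroup topology: (((Taxon 2,Taxon 8),Taxon 4),(Taxon 6,Taxon 9)).
Taxon 6 and Taxon 9 share a more recent common ancestor with each other than either does with Taxon 4, so Taxon 4 is the least closely related of the three.

Taxon 4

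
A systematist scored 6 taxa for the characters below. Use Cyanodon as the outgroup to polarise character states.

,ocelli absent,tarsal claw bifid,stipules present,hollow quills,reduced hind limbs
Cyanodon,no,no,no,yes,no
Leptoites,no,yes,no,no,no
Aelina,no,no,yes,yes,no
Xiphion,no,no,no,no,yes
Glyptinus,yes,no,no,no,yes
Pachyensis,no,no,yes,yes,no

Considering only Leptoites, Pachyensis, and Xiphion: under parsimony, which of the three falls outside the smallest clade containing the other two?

Character polarity is set by the outgroup: the derived state is whichever differs from the outgroup's state, so for hollow quills the derived state is 'no', and for the remaining characters it is 'yes'.
ocelli absent: derived state 'yes' in Glyptinus only — an autapomorphy, so it tells us nothing about relationships among taxa.
tarsal claw bifid (derived state 'yes') is unique to Leptoites (autapomorphy; uninformative for grouping).
Only Aelina and Pachyensis show the derived state 'yes' for stipules present, supporting them as a clade.
Only Glyptinus, Leptoites, and Xiphion show the derived state 'no' for hollow quills, supporting them as a clade.
reduced hind limbs: derived state 'yes' in Glyptinus and Xiphion only — synapomorphy for {Glyptinus, Xiphion}.
Most parsimonious ingroup topology: ((Aelina,Pachyensis),(Leptoites,(Xiphion,Glyptinus))).
Leptoites and Xiphion share a more recent common ancestor with each other than either does with Pachyensis, so Pachyensis is the least closely related of the three.

Pachyensis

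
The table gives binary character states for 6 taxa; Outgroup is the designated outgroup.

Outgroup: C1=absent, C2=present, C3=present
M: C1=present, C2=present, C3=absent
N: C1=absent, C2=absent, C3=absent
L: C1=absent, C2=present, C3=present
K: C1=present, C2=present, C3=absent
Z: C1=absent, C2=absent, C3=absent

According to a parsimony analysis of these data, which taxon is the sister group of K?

Character polarity is set by the outgroup: the derived state is whichever differs from the outgroup's state, so for C2, C3 the derived state is 'absent', and for the remaining characters it is 'present'.
C1 (derived state 'present') is shared by K and M — a synapomorphy uniting that clade.
C2 (derived state 'absent') is shared by N and Z — a synapomorphy uniting that clade.
C3: derived state 'absent' in K, M, N, and Z only — synapomorphy for {K, M, N, Z}.
Most parsimonious ingroup topology: (((M,K),(N,Z)),L).
K and M form a cherry on this tree, so they are sister taxa.

M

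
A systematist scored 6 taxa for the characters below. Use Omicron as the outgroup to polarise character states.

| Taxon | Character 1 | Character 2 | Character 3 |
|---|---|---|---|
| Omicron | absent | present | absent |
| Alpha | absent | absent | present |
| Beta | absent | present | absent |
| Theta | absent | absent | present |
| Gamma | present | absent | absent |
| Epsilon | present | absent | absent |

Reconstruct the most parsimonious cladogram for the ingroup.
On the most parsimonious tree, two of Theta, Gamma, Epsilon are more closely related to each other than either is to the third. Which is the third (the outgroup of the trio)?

Character polarity is set by the outgroup: the derived state is whichever differs from the outgroup's state, so for Character 2 the derived state is 'absent', and for the remaining characters it is 'present'.
Only Epsilon and Gamma show the derived state 'present' for Character 1, supporting them as a clade.
Only Alpha, Epsilon, Gamma, and Theta show the derived state 'absent' for Character 2, supporting them as a clade.
Character 3: derived state 'present' in Alpha and Theta only — synapomorphy for {Alpha, Theta}.
Most parsimonious ingroup topology: (((Alpha,Theta),(Gamma,Epsilon)),Beta).
Gamma and Epsilon share a more recent common ancestor with each other than either does with Theta, so Theta is the least closely related of the three.

Theta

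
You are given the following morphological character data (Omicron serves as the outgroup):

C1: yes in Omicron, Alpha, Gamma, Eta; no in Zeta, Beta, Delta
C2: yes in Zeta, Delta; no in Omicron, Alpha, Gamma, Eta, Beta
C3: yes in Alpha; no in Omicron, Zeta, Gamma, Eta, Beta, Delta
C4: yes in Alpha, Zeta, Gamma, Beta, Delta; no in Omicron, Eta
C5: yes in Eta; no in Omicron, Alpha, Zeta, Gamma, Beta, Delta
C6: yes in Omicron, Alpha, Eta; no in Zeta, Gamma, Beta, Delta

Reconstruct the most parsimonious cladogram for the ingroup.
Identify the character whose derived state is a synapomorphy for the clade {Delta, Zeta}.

Character polarity is set by the outgroup: the derived state is whichever differs from the outgroup's state, so for C1, C6 the derived state is 'no', and for the remaining characters it is 'yes'.
C1: derived state 'no' in Beta, Delta, and Zeta only — synapomorphy for {Beta, Delta, Zeta}.
C2 (derived state 'yes') is shared by Delta and Zeta — a synapomorphy uniting that clade.
C3 (derived state 'yes') is unique to Alpha (autapomorphy; uninformative for grouping).
Only Alpha, Beta, Delta, Gamma, and Zeta show the derived state 'yes' for C4, supporting them as a clade.
C5: derived state 'yes' in Eta only — an autapomorphy, so it tells us nothing about relationships among taxa.
C6 (derived state 'no') is shared by Beta, Delta, Gamma, and Zeta — a synapomorphy uniting that clade.
Most parsimonious ingroup topology: ((Alpha,(((Zeta,Delta),Beta),Gamma)),Eta).
The clade {Delta, Zeta} is supported by C2: its derived state 'yes' occurs in exactly those taxa and in no other taxon (including the outgroup).

C2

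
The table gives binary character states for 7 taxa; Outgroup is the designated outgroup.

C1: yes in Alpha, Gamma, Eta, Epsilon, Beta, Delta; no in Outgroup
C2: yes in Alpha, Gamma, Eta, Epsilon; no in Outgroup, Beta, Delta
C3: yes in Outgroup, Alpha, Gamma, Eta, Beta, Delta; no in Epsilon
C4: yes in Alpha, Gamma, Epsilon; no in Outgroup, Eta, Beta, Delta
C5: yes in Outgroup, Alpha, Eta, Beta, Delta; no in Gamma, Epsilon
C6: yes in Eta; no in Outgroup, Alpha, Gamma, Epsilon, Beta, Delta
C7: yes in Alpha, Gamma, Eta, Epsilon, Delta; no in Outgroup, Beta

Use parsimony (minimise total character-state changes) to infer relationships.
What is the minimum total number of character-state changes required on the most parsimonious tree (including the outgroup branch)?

7

Character polarity is set by the outgroup: the derived state is whichever differs from the outgroup's state, so for C3, C5 the derived state is 'no', and for the remaining characters it is 'yes'.
All ingroup taxa share the derived state 'yes' for C1; it defines the ingroup but does not resolve relationships within it.
Only Alpha, Epsilon, Eta, and Gamma show the derived state 'yes' for C2, supporting them as a clade.
C3: derived state 'no' in Epsilon only — an autapomorphy, so it tells us nothing about relationships among taxa.
Only Alpha, Epsilon, and Gamma show the derived state 'yes' for C4, supporting them as a clade.
C5 (derived state 'no') is shared by Epsilon and Gamma — a synapomorphy uniting that clade.
C6: derived state 'yes' in Eta only — an autapomorphy, so it tells us nothing about relationships among taxa.
C7: derived state 'yes' in Alpha, Delta, Epsilon, Eta, and Gamma only — synapomorphy for {Alpha, Delta, Epsilon, Eta, Gamma}.
Most parsimonious ingroup topology: ((((Alpha,(Gamma,Epsilon)),Eta),Delta),Beta).
Changes per character on this tree: C1: 1; C2: 1; C3: 1; C4: 1; C5: 1; C6: 1; C7: 1.
Total = 7.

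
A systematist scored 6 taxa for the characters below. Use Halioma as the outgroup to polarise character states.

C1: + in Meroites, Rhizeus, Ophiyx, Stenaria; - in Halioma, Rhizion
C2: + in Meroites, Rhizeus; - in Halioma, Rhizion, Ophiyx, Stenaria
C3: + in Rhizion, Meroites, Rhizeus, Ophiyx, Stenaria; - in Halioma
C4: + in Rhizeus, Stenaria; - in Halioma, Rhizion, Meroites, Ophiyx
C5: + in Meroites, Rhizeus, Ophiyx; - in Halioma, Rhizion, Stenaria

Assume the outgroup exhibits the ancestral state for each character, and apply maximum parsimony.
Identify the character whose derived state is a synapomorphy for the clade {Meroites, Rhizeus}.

C2

The outgroup has state '-' for every character, so '+' is the derived state throughout.
C1: derived state '+' in Meroites, Ophiyx, Rhizeus, and Stenaria only — synapomorphy for {Meroites, Ophiyx, Rhizeus, Stenaria}.
C2: derived state '+' in Meroites and Rhizeus only — synapomorphy for {Meroites, Rhizeus}.
All ingroup taxa share the derived state '+' for C3; it defines the ingroup but does not resolve relationships within it.
C4 groups Rhizeus and Stenaria, which is incompatible with the clades supported by the remaining characters; treating it as convergent (homoplasy) costs fewer steps than any alternative tree.
C5: derived state '+' in Meroites, Ophiyx, and Rhizeus only — synapomorphy for {Meroites, Ophiyx, Rhizeus}.
Most parsimonious ingroup topology: (Rhizion,(((Meroites,Rhizeus),Ophiyx),Stenaria)).
The clade {Meroites, Rhizeus} is supported by C2: its derived state '+' occurs in exactly those taxa and in no other taxon (including the outgroup).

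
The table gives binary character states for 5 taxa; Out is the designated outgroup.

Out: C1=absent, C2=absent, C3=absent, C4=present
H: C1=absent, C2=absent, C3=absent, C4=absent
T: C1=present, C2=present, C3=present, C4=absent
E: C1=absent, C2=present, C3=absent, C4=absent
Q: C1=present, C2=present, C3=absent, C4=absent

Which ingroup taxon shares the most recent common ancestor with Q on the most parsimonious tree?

T

Character polarity is set by the outgroup: the derived state is whichever differs from the outgroup's state, so for C4 the derived state is 'absent', and for the remaining characters it is 'present'.
C1: derived state 'present' in Q and T only — synapomorphy for {Q, T}.
C2: derived state 'present' in E, Q, and T only — synapomorphy for {E, Q, T}.
C3 (derived state 'present') is unique to T (autapomorphy; uninformative for grouping).
C4 (derived state 'absent') is shared by all ingroup taxa — unites the whole ingroup.
Most parsimonious ingroup topology: (H,((T,Q),E)).
Q and T form a cherry on this tree, so they are sister taxa.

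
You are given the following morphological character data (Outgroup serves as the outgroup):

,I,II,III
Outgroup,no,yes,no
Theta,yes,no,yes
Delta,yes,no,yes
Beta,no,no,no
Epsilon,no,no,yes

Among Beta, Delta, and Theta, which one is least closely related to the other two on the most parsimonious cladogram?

Beta

Character polarity is set by the outgroup: the derived state is whichever differs from the outgroup's state, so for II the derived state is 'no', and for the remaining characters it is 'yes'.
I (derived state 'yes') is shared by Delta and Theta — a synapomorphy uniting that clade.
II (derived state 'no') is shared by all ingroup taxa — unites the whole ingroup.
Only Delta, Epsilon, and Theta show the derived state 'yes' for III, supporting them as a clade.
Most parsimonious ingroup topology: (Beta,(Epsilon,(Delta,Theta))).
Theta and Delta share a more recent common ancestor with each other than either does with Beta, so Beta is the least closely related of the three.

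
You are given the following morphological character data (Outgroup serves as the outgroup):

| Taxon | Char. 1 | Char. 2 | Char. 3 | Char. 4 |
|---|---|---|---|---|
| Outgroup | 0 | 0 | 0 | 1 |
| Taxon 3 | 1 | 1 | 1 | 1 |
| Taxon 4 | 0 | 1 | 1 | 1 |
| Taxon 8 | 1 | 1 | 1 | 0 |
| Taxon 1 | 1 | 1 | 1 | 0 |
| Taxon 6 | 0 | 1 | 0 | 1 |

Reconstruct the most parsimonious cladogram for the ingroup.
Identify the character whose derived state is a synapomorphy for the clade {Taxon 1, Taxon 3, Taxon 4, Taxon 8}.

Char. 3

Character polarity is set by the outgroup: the derived state is whichever differs from the outgroup's state, so for Char. 4 the derived state is '0', and for the remaining characters it is '1'.
Only Taxon 1, Taxon 3, and Taxon 8 show the derived state '1' for Char. 1, supporting them as a clade.
All ingroup taxa share the derived state '1' for Char. 2; it defines the ingroup but does not resolve relationships within it.
Only Taxon 1, Taxon 3, Taxon 4, and Taxon 8 show the derived state '1' for Char. 3, supporting them as a clade.
Only Taxon 1 and Taxon 8 show the derived state '0' for Char. 4, supporting them as a clade.
Most parsimonious ingroup topology: (((Taxon 3,(Taxon 8,Taxon 1)),Taxon 4),Taxon 6).
The clade {Taxon 1, Taxon 3, Taxon 4, Taxon 8} is supported by Char. 3: its derived state '1' occurs in exactly those taxa and in no other taxon (including the outgroup).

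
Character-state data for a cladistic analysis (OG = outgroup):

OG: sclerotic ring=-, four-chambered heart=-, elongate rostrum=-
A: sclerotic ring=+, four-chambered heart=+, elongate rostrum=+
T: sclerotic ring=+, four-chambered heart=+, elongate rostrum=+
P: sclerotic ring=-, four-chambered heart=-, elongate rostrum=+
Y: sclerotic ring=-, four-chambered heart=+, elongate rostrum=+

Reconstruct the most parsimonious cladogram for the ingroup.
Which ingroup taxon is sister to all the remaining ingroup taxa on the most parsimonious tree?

The outgroup has state '-' for every character, so '+' is the derived state throughout.
sclerotic ring: derived state '+' in A and T only — synapomorphy for {A, T}.
four-chambered heart: derived state '+' in A, T, and Y only — synapomorphy for {A, T, Y}.
All ingroup taxa share the derived state '+' for elongate rostrum; it defines the ingroup but does not resolve relationships within it.
Most parsimonious ingroup topology: (((A,T),Y),P).
P is sister to the clade containing all other ingroup taxa, so it is the earliest-diverging (most basal) ingroup lineage.

P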